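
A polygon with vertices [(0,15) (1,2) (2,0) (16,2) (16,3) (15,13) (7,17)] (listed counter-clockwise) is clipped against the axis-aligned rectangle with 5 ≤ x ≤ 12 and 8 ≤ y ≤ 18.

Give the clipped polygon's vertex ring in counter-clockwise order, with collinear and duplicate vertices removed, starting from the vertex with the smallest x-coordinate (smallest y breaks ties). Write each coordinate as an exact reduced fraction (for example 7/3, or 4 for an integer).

Clipped polygon: [(5,8) (12,8) (12,29/2) (7,17) (5,115/7)]

1. After x ≥ 5: [(5,115/7) (5,3/7) (16,2) (16,3) (15,13) (7,17)]
2. After x ≤ 12: [(5,115/7) (5,3/7) (12,10/7) (12,29/2) (7,17)]
3. After y ≥ 8: [(5,115/7) (5,8) (12,8) (12,29/2) (7,17)]
4. After y ≤ 18: [(5,115/7) (5,8) (12,8) (12,29/2) (7,17)]
5. Canonical ring: [(5,8) (12,8) (12,29/2) (7,17) (5,115/7)]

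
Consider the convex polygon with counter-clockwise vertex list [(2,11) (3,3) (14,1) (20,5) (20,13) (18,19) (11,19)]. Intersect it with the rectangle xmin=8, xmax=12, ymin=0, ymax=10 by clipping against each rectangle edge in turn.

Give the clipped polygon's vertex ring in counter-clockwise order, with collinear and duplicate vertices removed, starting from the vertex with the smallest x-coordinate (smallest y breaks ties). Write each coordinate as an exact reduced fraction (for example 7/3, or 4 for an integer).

1. After x ≥ 8: [(8,49/3) (8,23/11) (14,1) (20,5) (20,13) (18,19) (11,19)]
2. After x ≤ 12: [(8,49/3) (8,23/11) (12,15/11) (12,19) (11,19)]
3. After y ≥ 0: [(8,49/3) (8,23/11) (12,15/11) (12,19) (11,19)]
4. After y ≤ 10: [(8,10) (8,23/11) (12,15/11) (12,10)]
5. Canonical ring: [(8,23/11) (12,15/11) (12,10) (8,10)]

Clipped polygon: [(8,23/11) (12,15/11) (12,10) (8,10)]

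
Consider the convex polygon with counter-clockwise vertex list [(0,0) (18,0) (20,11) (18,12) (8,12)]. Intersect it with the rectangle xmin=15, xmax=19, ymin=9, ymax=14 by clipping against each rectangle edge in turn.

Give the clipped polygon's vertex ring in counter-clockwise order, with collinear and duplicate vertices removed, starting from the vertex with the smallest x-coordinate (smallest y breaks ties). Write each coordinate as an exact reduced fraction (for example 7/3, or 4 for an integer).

Clipped polygon: [(15,9) (19,9) (19,23/2) (18,12) (15,12)]

1. After x ≥ 15: [(15,0) (18,0) (20,11) (18,12) (15,12)]
2. After x ≤ 19: [(15,0) (18,0) (19,11/2) (19,23/2) (18,12) (15,12)]
3. After y ≥ 9: [(15,9) (19,9) (19,23/2) (18,12) (15,12)]
4. After y ≤ 14: [(15,9) (19,9) (19,23/2) (18,12) (15,12)]
5. Canonical ring: [(15,9) (19,9) (19,23/2) (18,12) (15,12)]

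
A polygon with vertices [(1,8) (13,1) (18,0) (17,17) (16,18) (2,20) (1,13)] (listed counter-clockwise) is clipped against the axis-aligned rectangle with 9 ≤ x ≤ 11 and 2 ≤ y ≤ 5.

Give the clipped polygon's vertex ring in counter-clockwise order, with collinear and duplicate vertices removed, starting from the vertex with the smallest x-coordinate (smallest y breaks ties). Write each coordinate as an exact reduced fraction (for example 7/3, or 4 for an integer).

1. After x ≥ 9: [(9,10/3) (13,1) (18,0) (17,17) (16,18) (9,19)]
2. After x ≤ 11: [(9,10/3) (11,13/6) (11,131/7) (9,19)]
3. After y ≥ 2: [(9,10/3) (11,13/6) (11,131/7) (9,19)]
4. After y ≤ 5: [(9,5) (9,10/3) (11,13/6) (11,5)]
5. Canonical ring: [(9,10/3) (11,13/6) (11,5) (9,5)]

Clipped polygon: [(9,10/3) (11,13/6) (11,5) (9,5)]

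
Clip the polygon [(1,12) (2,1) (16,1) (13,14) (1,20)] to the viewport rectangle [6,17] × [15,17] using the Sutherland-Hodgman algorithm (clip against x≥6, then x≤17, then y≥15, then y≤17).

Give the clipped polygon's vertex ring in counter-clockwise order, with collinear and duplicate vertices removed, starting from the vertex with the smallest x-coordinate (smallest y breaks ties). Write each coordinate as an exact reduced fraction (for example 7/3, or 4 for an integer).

1. After x ≥ 6: [(6,1) (16,1) (13,14) (6,35/2)]
2. After x ≤ 17: [(6,1) (16,1) (13,14) (6,35/2)]
3. After y ≥ 15: [(6,15) (11,15) (6,35/2)]
4. After y ≤ 17: [(6,17) (6,15) (11,15) (7,17)]
5. Canonical ring: [(6,15) (11,15) (7,17) (6,17)]

Clipped polygon: [(6,15) (11,15) (7,17) (6,17)]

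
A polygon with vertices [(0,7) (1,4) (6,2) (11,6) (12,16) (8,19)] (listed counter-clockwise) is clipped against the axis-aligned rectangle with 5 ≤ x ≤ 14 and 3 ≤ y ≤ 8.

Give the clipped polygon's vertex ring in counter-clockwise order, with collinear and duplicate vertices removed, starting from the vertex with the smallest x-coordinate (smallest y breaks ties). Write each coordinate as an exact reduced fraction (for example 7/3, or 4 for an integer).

1. After x ≥ 5: [(5,29/2) (5,12/5) (6,2) (11,6) (12,16) (8,19)]
2. After x ≤ 14: [(5,29/2) (5,12/5) (6,2) (11,6) (12,16) (8,19)]
3. After y ≥ 3: [(5,29/2) (5,3) (29/4,3) (11,6) (12,16) (8,19)]
4. After y ≤ 8: [(5,8) (5,3) (29/4,3) (11,6) (56/5,8)]
5. Canonical ring: [(5,3) (29/4,3) (11,6) (56/5,8) (5,8)]

Clipped polygon: [(5,3) (29/4,3) (11,6) (56/5,8) (5,8)]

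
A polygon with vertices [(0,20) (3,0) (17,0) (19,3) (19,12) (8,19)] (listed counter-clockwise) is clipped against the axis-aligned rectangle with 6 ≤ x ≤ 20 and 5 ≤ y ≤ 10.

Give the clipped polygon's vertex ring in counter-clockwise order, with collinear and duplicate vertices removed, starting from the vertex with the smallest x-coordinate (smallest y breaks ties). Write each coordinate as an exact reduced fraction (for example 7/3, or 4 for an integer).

Clipped polygon: [(6,5) (19,5) (19,10) (6,10)]

1. After x ≥ 6: [(6,77/4) (6,0) (17,0) (19,3) (19,12) (8,19)]
2. After x ≤ 20: [(6,77/4) (6,0) (17,0) (19,3) (19,12) (8,19)]
3. After y ≥ 5: [(6,77/4) (6,5) (19,5) (19,12) (8,19)]
4. After y ≤ 10: [(6,10) (6,5) (19,5) (19,10)]
5. Canonical ring: [(6,5) (19,5) (19,10) (6,10)]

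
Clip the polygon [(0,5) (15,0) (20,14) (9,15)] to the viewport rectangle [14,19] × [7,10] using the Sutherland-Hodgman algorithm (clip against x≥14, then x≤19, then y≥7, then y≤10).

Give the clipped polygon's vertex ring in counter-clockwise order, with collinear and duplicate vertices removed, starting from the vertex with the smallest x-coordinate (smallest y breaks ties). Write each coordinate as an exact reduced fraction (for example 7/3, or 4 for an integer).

Clipped polygon: [(14,7) (35/2,7) (130/7,10) (14,10)]

1. After x ≥ 14: [(14,1/3) (15,0) (20,14) (14,160/11)]
2. After x ≤ 19: [(14,1/3) (15,0) (19,56/5) (19,155/11) (14,160/11)]
3. After y ≥ 7: [(14,7) (35/2,7) (19,56/5) (19,155/11) (14,160/11)]
4. After y ≤ 10: [(14,10) (14,7) (35/2,7) (130/7,10)]
5. Canonical ring: [(14,7) (35/2,7) (130/7,10) (14,10)]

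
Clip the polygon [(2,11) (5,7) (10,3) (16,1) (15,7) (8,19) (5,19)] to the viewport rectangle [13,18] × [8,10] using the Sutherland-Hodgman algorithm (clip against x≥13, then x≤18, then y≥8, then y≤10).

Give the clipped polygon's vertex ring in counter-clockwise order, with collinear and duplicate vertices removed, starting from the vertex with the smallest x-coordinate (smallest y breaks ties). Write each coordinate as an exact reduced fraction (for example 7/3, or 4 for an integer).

Clipped polygon: [(13,8) (173/12,8) (53/4,10) (13,10)]

1. After x ≥ 13: [(13,2) (16,1) (15,7) (13,73/7)]
2. After x ≤ 18: [(13,2) (16,1) (15,7) (13,73/7)]
3. After y ≥ 8: [(13,8) (173/12,8) (13,73/7)]
4. After y ≤ 10: [(13,10) (13,8) (173/12,8) (53/4,10)]
5. Canonical ring: [(13,8) (173/12,8) (53/4,10) (13,10)]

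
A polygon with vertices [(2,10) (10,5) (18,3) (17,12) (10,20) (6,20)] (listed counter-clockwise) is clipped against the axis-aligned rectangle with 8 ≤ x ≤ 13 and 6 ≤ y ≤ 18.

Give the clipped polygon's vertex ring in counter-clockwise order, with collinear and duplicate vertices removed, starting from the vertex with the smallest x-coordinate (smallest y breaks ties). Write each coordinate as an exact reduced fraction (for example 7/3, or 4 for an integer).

1. After x ≥ 8: [(8,25/4) (10,5) (18,3) (17,12) (10,20) (8,20)]
2. After x ≤ 13: [(8,25/4) (10,5) (13,17/4) (13,116/7) (10,20) (8,20)]
3. After y ≥ 6: [(8,25/4) (42/5,6) (13,6) (13,116/7) (10,20) (8,20)]
4. After y ≤ 18: [(8,18) (8,25/4) (42/5,6) (13,6) (13,116/7) (47/4,18)]
5. Canonical ring: [(8,25/4) (42/5,6) (13,6) (13,116/7) (47/4,18) (8,18)]

Clipped polygon: [(8,25/4) (42/5,6) (13,6) (13,116/7) (47/4,18) (8,18)]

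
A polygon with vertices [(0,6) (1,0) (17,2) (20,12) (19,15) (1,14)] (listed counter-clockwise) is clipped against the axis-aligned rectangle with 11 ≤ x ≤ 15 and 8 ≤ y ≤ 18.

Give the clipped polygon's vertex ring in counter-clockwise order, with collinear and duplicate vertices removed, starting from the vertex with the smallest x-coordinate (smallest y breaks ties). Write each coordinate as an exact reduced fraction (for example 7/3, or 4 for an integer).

Clipped polygon: [(11,8) (15,8) (15,133/9) (11,131/9)]

1. After x ≥ 11: [(11,5/4) (17,2) (20,12) (19,15) (11,131/9)]
2. After x ≤ 15: [(11,5/4) (15,7/4) (15,133/9) (11,131/9)]
3. After y ≥ 8: [(11,8) (15,8) (15,133/9) (11,131/9)]
4. After y ≤ 18: [(11,8) (15,8) (15,133/9) (11,131/9)]
5. Canonical ring: [(11,8) (15,8) (15,133/9) (11,131/9)]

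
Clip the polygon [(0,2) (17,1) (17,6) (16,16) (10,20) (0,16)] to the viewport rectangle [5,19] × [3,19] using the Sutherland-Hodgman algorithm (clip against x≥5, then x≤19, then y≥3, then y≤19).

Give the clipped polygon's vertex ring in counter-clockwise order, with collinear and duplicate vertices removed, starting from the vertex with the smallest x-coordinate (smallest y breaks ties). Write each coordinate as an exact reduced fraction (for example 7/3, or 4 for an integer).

1. After x ≥ 5: [(5,29/17) (17,1) (17,6) (16,16) (10,20) (5,18)]
2. After x ≤ 19: [(5,29/17) (17,1) (17,6) (16,16) (10,20) (5,18)]
3. After y ≥ 3: [(5,3) (17,3) (17,6) (16,16) (10,20) (5,18)]
4. After y ≤ 19: [(5,3) (17,3) (17,6) (16,16) (23/2,19) (15/2,19) (5,18)]
5. Canonical ring: [(5,3) (17,3) (17,6) (16,16) (23/2,19) (15/2,19) (5,18)]

Clipped polygon: [(5,3) (17,3) (17,6) (16,16) (23/2,19) (15/2,19) (5,18)]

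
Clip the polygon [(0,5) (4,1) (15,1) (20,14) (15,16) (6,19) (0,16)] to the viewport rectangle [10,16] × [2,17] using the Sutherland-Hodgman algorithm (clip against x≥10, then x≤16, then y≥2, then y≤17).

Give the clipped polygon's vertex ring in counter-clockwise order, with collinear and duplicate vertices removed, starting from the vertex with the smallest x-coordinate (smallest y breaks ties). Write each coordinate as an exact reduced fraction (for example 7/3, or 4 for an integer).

1. After x ≥ 10: [(10,1) (15,1) (20,14) (15,16) (10,53/3)]
2. After x ≤ 16: [(10,1) (15,1) (16,18/5) (16,78/5) (15,16) (10,53/3)]
3. After y ≥ 2: [(10,2) (200/13,2) (16,18/5) (16,78/5) (15,16) (10,53/3)]
4. After y ≤ 17: [(10,17) (10,2) (200/13,2) (16,18/5) (16,78/5) (15,16) (12,17)]
5. Canonical ring: [(10,2) (200/13,2) (16,18/5) (16,78/5) (15,16) (12,17) (10,17)]

Clipped polygon: [(10,2) (200/13,2) (16,18/5) (16,78/5) (15,16) (12,17) (10,17)]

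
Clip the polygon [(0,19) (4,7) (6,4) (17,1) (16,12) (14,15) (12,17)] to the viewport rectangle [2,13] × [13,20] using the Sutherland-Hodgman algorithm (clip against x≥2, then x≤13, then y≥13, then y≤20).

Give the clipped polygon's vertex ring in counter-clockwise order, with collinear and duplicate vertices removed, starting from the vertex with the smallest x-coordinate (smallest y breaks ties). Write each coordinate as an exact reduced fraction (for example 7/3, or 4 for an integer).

1. After x ≥ 2: [(2,56/3) (2,13) (4,7) (6,4) (17,1) (16,12) (14,15) (12,17)]
2. After x ≤ 13: [(2,56/3) (2,13) (4,7) (6,4) (13,23/11) (13,16) (12,17)]
3. After y ≥ 13: [(2,56/3) (2,13) (2,13) (13,13) (13,16) (12,17)]
4. After y ≤ 20: [(2,56/3) (2,13) (2,13) (13,13) (13,16) (12,17)]
5. Canonical ring: [(2,13) (13,13) (13,16) (12,17) (2,56/3)]

Clipped polygon: [(2,13) (13,13) (13,16) (12,17) (2,56/3)]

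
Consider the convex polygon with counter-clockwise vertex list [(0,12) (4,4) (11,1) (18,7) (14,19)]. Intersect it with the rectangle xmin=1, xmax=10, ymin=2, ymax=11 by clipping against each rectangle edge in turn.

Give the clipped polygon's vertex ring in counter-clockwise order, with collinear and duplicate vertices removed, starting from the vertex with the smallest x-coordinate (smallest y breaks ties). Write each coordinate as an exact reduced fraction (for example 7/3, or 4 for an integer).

1. After x ≥ 1: [(1,25/2) (1,10) (4,4) (11,1) (18,7) (14,19)]
2. After x ≤ 10: [(10,17) (1,25/2) (1,10) (4,4) (10,10/7)]
3. After y ≥ 2: [(10,2) (10,17) (1,25/2) (1,10) (4,4) (26/3,2)]
4. After y ≤ 11: [(10,2) (10,11) (1,11) (1,10) (4,4) (26/3,2)]
5. Canonical ring: [(1,10) (4,4) (26/3,2) (10,2) (10,11) (1,11)]

Clipped polygon: [(1,10) (4,4) (26/3,2) (10,2) (10,11) (1,11)]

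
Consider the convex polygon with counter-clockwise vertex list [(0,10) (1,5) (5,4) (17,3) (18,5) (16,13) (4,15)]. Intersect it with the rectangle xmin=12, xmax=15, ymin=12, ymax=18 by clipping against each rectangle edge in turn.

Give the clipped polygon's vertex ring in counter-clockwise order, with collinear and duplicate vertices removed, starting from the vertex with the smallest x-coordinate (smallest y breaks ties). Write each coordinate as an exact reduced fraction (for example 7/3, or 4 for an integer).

Clipped polygon: [(12,12) (15,12) (15,79/6) (12,41/3)]

1. After x ≥ 12: [(12,41/12) (17,3) (18,5) (16,13) (12,41/3)]
2. After x ≤ 15: [(12,41/12) (15,19/6) (15,79/6) (12,41/3)]
3. After y ≥ 12: [(12,12) (15,12) (15,79/6) (12,41/3)]
4. After y ≤ 18: [(12,12) (15,12) (15,79/6) (12,41/3)]
5. Canonical ring: [(12,12) (15,12) (15,79/6) (12,41/3)]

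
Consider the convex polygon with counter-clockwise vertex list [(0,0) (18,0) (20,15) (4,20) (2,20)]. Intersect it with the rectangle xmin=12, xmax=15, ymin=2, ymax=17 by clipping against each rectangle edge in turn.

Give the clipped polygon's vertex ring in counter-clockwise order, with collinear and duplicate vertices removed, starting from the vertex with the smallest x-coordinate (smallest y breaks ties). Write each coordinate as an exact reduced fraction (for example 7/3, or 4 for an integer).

1. After x ≥ 12: [(12,0) (18,0) (20,15) (12,35/2)]
2. After x ≤ 15: [(12,0) (15,0) (15,265/16) (12,35/2)]
3. After y ≥ 2: [(12,2) (15,2) (15,265/16) (12,35/2)]
4. After y ≤ 17: [(12,17) (12,2) (15,2) (15,265/16) (68/5,17)]
5. Canonical ring: [(12,2) (15,2) (15,265/16) (68/5,17) (12,17)]

Clipped polygon: [(12,2) (15,2) (15,265/16) (68/5,17) (12,17)]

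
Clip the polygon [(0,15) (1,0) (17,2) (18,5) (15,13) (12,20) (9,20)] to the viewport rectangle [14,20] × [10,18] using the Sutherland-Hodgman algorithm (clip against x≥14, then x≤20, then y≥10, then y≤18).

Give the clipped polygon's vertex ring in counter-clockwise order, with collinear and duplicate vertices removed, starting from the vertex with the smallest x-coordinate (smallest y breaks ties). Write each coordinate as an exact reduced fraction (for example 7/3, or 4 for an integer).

Clipped polygon: [(14,10) (129/8,10) (15,13) (14,46/3)]

1. After x ≥ 14: [(14,13/8) (17,2) (18,5) (15,13) (14,46/3)]
2. After x ≤ 20: [(14,13/8) (17,2) (18,5) (15,13) (14,46/3)]
3. After y ≥ 10: [(14,10) (129/8,10) (15,13) (14,46/3)]
4. After y ≤ 18: [(14,10) (129/8,10) (15,13) (14,46/3)]
5. Canonical ring: [(14,10) (129/8,10) (15,13) (14,46/3)]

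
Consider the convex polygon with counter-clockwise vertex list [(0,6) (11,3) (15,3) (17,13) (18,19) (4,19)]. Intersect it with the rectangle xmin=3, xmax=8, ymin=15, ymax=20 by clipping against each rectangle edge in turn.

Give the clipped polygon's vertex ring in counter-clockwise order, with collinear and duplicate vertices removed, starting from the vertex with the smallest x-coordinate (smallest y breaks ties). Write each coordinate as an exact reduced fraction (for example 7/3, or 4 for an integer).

Clipped polygon: [(3,15) (8,15) (8,19) (4,19) (3,63/4)]

1. After x ≥ 3: [(3,63/4) (3,57/11) (11,3) (15,3) (17,13) (18,19) (4,19)]
2. After x ≤ 8: [(3,63/4) (3,57/11) (8,42/11) (8,19) (4,19)]
3. After y ≥ 15: [(3,63/4) (3,15) (8,15) (8,19) (4,19)]
4. After y ≤ 20: [(3,63/4) (3,15) (8,15) (8,19) (4,19)]
5. Canonical ring: [(3,15) (8,15) (8,19) (4,19) (3,63/4)]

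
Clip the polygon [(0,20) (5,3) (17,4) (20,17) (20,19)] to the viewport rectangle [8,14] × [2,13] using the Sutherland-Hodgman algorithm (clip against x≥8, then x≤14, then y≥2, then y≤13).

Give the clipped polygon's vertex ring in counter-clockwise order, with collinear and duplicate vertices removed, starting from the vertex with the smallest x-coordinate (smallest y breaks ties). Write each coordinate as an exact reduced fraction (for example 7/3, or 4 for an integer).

Clipped polygon: [(8,13/4) (14,15/4) (14,13) (8,13)]

1. After x ≥ 8: [(8,98/5) (8,13/4) (17,4) (20,17) (20,19)]
2. After x ≤ 14: [(14,193/10) (8,98/5) (8,13/4) (14,15/4)]
3. After y ≥ 2: [(14,193/10) (8,98/5) (8,13/4) (14,15/4)]
4. After y ≤ 13: [(14,13) (8,13) (8,13/4) (14,15/4)]
5. Canonical ring: [(8,13/4) (14,15/4) (14,13) (8,13)]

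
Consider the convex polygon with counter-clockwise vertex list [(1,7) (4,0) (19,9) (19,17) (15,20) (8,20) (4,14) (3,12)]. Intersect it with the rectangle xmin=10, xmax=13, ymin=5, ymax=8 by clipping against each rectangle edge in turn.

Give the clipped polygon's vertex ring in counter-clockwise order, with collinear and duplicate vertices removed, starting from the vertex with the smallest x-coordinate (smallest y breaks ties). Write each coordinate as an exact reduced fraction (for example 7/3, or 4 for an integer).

Clipped polygon: [(10,5) (37/3,5) (13,27/5) (13,8) (10,8)]

1. After x ≥ 10: [(10,18/5) (19,9) (19,17) (15,20) (10,20)]
2. After x ≤ 13: [(10,18/5) (13,27/5) (13,20) (10,20)]
3. After y ≥ 5: [(10,5) (37/3,5) (13,27/5) (13,20) (10,20)]
4. After y ≤ 8: [(10,8) (10,5) (37/3,5) (13,27/5) (13,8)]
5. Canonical ring: [(10,5) (37/3,5) (13,27/5) (13,8) (10,8)]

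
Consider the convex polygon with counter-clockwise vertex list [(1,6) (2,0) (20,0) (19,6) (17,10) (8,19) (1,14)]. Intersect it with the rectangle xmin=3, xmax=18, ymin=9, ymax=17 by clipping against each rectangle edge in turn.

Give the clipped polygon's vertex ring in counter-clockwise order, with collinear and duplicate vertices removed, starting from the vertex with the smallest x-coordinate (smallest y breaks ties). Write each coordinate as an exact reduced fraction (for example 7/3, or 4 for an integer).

Clipped polygon: [(3,9) (35/2,9) (17,10) (10,17) (26/5,17) (3,108/7)]

1. After x ≥ 3: [(3,0) (20,0) (19,6) (17,10) (8,19) (3,108/7)]
2. After x ≤ 18: [(3,0) (18,0) (18,8) (17,10) (8,19) (3,108/7)]
3. After y ≥ 9: [(3,9) (35/2,9) (17,10) (8,19) (3,108/7)]
4. After y ≤ 17: [(3,9) (35/2,9) (17,10) (10,17) (26/5,17) (3,108/7)]
5. Canonical ring: [(3,9) (35/2,9) (17,10) (10,17) (26/5,17) (3,108/7)]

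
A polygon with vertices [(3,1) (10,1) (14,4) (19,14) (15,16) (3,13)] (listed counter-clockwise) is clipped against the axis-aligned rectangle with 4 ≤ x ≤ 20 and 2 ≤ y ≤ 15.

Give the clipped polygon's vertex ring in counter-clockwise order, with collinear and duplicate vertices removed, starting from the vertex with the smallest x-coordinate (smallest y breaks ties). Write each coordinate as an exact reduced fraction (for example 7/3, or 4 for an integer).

1. After x ≥ 4: [(4,1) (10,1) (14,4) (19,14) (15,16) (4,53/4)]
2. After x ≤ 20: [(4,1) (10,1) (14,4) (19,14) (15,16) (4,53/4)]
3. After y ≥ 2: [(4,2) (34/3,2) (14,4) (19,14) (15,16) (4,53/4)]
4. After y ≤ 15: [(4,2) (34/3,2) (14,4) (19,14) (17,15) (11,15) (4,53/4)]
5. Canonical ring: [(4,2) (34/3,2) (14,4) (19,14) (17,15) (11,15) (4,53/4)]

Clipped polygon: [(4,2) (34/3,2) (14,4) (19,14) (17,15) (11,15) (4,53/4)]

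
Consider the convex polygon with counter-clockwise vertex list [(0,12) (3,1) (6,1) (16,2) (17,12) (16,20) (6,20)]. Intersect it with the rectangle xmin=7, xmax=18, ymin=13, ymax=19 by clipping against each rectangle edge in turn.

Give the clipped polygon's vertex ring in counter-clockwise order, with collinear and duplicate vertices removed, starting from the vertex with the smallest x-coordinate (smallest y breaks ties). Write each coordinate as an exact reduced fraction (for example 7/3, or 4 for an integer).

Clipped polygon: [(7,13) (135/8,13) (129/8,19) (7,19)]

1. After x ≥ 7: [(7,11/10) (16,2) (17,12) (16,20) (7,20)]
2. After x ≤ 18: [(7,11/10) (16,2) (17,12) (16,20) (7,20)]
3. After y ≥ 13: [(7,13) (135/8,13) (16,20) (7,20)]
4. After y ≤ 19: [(7,19) (7,13) (135/8,13) (129/8,19)]
5. Canonical ring: [(7,13) (135/8,13) (129/8,19) (7,19)]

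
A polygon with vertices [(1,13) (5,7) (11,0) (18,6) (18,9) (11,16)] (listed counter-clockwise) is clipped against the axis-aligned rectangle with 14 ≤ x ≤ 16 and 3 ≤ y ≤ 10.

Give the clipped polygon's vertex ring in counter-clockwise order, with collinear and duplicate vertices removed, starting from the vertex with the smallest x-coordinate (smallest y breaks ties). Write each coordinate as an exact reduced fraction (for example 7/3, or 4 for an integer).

Clipped polygon: [(14,3) (29/2,3) (16,30/7) (16,10) (14,10)]

1. After x ≥ 14: [(14,18/7) (18,6) (18,9) (14,13)]
2. After x ≤ 16: [(14,18/7) (16,30/7) (16,11) (14,13)]
3. After y ≥ 3: [(14,3) (29/2,3) (16,30/7) (16,11) (14,13)]
4. After y ≤ 10: [(14,10) (14,3) (29/2,3) (16,30/7) (16,10)]
5. Canonical ring: [(14,3) (29/2,3) (16,30/7) (16,10) (14,10)]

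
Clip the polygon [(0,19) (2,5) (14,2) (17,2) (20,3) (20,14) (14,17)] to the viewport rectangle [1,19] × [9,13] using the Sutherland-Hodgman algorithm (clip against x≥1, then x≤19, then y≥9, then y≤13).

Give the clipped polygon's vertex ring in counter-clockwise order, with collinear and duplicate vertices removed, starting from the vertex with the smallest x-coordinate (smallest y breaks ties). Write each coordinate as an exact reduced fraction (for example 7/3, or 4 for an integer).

1. After x ≥ 1: [(1,132/7) (1,12) (2,5) (14,2) (17,2) (20,3) (20,14) (14,17)]
2. After x ≤ 19: [(1,132/7) (1,12) (2,5) (14,2) (17,2) (19,8/3) (19,29/2) (14,17)]
3. After y ≥ 9: [(1,132/7) (1,12) (10/7,9) (19,9) (19,29/2) (14,17)]
4. After y ≤ 13: [(1,13) (1,12) (10/7,9) (19,9) (19,13)]
5. Canonical ring: [(1,12) (10/7,9) (19,9) (19,13) (1,13)]

Clipped polygon: [(1,12) (10/7,9) (19,9) (19,13) (1,13)]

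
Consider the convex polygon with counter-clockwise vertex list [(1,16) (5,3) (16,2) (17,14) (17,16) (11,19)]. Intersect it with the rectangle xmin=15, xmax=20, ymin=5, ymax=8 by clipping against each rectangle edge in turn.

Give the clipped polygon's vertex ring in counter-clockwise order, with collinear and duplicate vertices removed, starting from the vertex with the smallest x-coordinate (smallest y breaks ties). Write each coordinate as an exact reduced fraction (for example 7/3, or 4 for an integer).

1. After x ≥ 15: [(15,23/11) (16,2) (17,14) (17,16) (15,17)]
2. After x ≤ 20: [(15,23/11) (16,2) (17,14) (17,16) (15,17)]
3. After y ≥ 5: [(15,5) (65/4,5) (17,14) (17,16) (15,17)]
4. After y ≤ 8: [(15,8) (15,5) (65/4,5) (33/2,8)]
5. Canonical ring: [(15,5) (65/4,5) (33/2,8) (15,8)]

Clipped polygon: [(15,5) (65/4,5) (33/2,8) (15,8)]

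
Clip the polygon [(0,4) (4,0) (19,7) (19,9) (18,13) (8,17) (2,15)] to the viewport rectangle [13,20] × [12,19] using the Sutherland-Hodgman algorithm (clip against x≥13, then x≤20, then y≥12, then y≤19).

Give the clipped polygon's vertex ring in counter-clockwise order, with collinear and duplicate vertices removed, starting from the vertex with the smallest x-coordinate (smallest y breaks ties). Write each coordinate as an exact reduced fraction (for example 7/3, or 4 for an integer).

1. After x ≥ 13: [(13,21/5) (19,7) (19,9) (18,13) (13,15)]
2. After x ≤ 20: [(13,21/5) (19,7) (19,9) (18,13) (13,15)]
3. After y ≥ 12: [(13,12) (73/4,12) (18,13) (13,15)]
4. After y ≤ 19: [(13,12) (73/4,12) (18,13) (13,15)]
5. Canonical ring: [(13,12) (73/4,12) (18,13) (13,15)]

Clipped polygon: [(13,12) (73/4,12) (18,13) (13,15)]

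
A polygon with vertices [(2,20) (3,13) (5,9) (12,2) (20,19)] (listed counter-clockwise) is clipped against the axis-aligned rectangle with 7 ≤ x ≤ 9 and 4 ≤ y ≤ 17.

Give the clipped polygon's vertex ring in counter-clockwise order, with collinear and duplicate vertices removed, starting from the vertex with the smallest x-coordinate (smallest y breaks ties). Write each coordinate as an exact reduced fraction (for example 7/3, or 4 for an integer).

1. After x ≥ 7: [(7,355/18) (7,7) (12,2) (20,19)]
2. After x ≤ 9: [(9,353/18) (7,355/18) (7,7) (9,5)]
3. After y ≥ 4: [(9,353/18) (7,355/18) (7,7) (9,5)]
4. After y ≤ 17: [(9,17) (7,17) (7,7) (9,5)]
5. Canonical ring: [(7,7) (9,5) (9,17) (7,17)]

Clipped polygon: [(7,7) (9,5) (9,17) (7,17)]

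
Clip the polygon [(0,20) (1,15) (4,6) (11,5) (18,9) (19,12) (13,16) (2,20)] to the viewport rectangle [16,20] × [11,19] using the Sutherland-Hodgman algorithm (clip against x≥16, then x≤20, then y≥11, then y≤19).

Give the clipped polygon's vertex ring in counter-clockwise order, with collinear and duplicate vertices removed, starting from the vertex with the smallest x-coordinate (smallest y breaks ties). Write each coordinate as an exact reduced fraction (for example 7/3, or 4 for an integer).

Clipped polygon: [(16,11) (56/3,11) (19,12) (16,14)]

1. After x ≥ 16: [(16,55/7) (18,9) (19,12) (16,14)]
2. After x ≤ 20: [(16,55/7) (18,9) (19,12) (16,14)]
3. After y ≥ 11: [(16,11) (56/3,11) (19,12) (16,14)]
4. After y ≤ 19: [(16,11) (56/3,11) (19,12) (16,14)]
5. Canonical ring: [(16,11) (56/3,11) (19,12) (16,14)]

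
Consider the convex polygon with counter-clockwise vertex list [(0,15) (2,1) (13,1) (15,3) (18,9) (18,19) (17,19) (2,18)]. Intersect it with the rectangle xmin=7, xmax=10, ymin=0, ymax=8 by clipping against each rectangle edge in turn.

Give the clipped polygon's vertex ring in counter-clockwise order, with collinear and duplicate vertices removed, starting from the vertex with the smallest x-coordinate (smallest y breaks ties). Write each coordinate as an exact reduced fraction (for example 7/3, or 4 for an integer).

1. After x ≥ 7: [(7,1) (13,1) (15,3) (18,9) (18,19) (17,19) (7,55/3)]
2. After x ≤ 10: [(7,1) (10,1) (10,278/15) (7,55/3)]
3. After y ≥ 0: [(7,1) (10,1) (10,278/15) (7,55/3)]
4. After y ≤ 8: [(7,8) (7,1) (10,1) (10,8)]
5. Canonical ring: [(7,1) (10,1) (10,8) (7,8)]

Clipped polygon: [(7,1) (10,1) (10,8) (7,8)]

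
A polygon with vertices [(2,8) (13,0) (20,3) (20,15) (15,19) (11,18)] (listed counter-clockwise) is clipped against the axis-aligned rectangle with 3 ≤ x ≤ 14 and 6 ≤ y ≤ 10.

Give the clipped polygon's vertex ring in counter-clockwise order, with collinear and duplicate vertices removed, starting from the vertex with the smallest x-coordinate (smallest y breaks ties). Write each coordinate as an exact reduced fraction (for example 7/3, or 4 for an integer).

1. After x ≥ 3: [(3,82/9) (3,80/11) (13,0) (20,3) (20,15) (15,19) (11,18)]
2. After x ≤ 14: [(3,82/9) (3,80/11) (13,0) (14,3/7) (14,75/4) (11,18)]
3. After y ≥ 6: [(3,82/9) (3,80/11) (19/4,6) (14,6) (14,75/4) (11,18)]
4. After y ≤ 10: [(19/5,10) (3,82/9) (3,80/11) (19/4,6) (14,6) (14,10)]
5. Canonical ring: [(3,80/11) (19/4,6) (14,6) (14,10) (19/5,10) (3,82/9)]

Clipped polygon: [(3,80/11) (19/4,6) (14,6) (14,10) (19/5,10) (3,82/9)]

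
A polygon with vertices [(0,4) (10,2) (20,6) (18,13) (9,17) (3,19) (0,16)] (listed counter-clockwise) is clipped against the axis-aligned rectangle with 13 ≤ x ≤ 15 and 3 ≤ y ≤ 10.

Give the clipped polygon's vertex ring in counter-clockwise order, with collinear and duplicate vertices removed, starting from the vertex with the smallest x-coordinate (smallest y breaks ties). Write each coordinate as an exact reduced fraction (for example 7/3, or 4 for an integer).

1. After x ≥ 13: [(13,16/5) (20,6) (18,13) (13,137/9)]
2. After x ≤ 15: [(13,16/5) (15,4) (15,43/3) (13,137/9)]
3. After y ≥ 3: [(13,16/5) (15,4) (15,43/3) (13,137/9)]
4. After y ≤ 10: [(13,10) (13,16/5) (15,4) (15,10)]
5. Canonical ring: [(13,16/5) (15,4) (15,10) (13,10)]

Clipped polygon: [(13,16/5) (15,4) (15,10) (13,10)]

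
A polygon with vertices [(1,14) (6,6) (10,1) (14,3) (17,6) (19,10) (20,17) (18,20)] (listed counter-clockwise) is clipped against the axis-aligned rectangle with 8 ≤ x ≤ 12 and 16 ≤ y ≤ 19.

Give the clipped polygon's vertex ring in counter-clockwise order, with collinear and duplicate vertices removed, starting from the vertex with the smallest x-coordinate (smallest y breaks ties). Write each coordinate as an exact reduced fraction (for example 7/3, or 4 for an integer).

1. After x ≥ 8: [(8,280/17) (8,7/2) (10,1) (14,3) (17,6) (19,10) (20,17) (18,20)]
2. After x ≤ 12: [(12,304/17) (8,280/17) (8,7/2) (10,1) (12,2)]
3. After y ≥ 16: [(12,16) (12,304/17) (8,280/17) (8,16)]
4. After y ≤ 19: [(12,16) (12,304/17) (8,280/17) (8,16)]
5. Canonical ring: [(8,16) (12,16) (12,304/17) (8,280/17)]

Clipped polygon: [(8,16) (12,16) (12,304/17) (8,280/17)]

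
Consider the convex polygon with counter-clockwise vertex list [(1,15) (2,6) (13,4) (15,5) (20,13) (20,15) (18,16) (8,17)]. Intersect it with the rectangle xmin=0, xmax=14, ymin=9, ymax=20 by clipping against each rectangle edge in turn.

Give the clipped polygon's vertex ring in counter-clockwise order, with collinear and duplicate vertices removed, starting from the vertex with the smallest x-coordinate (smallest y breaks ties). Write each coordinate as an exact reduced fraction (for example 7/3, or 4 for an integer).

1. After x ≥ 0: [(1,15) (2,6) (13,4) (15,5) (20,13) (20,15) (18,16) (8,17)]
2. After x ≤ 14: [(1,15) (2,6) (13,4) (14,9/2) (14,82/5) (8,17)]
3. After y ≥ 9: [(1,15) (5/3,9) (14,9) (14,82/5) (8,17)]
4. After y ≤ 20: [(1,15) (5/3,9) (14,9) (14,82/5) (8,17)]
5. Canonical ring: [(1,15) (5/3,9) (14,9) (14,82/5) (8,17)]

Clipped polygon: [(1,15) (5/3,9) (14,9) (14,82/5) (8,17)]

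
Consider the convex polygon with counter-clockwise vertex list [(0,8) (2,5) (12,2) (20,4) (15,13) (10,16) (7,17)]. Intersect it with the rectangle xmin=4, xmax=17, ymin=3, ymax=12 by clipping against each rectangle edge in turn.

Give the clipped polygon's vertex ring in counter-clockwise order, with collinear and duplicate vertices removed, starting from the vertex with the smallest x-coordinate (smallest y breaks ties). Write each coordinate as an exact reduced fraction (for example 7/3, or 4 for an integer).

Clipped polygon: [(4,22/5) (26/3,3) (16,3) (17,13/4) (17,47/5) (140/9,12) (4,12)]

1. After x ≥ 4: [(4,92/7) (4,22/5) (12,2) (20,4) (15,13) (10,16) (7,17)]
2. After x ≤ 17: [(4,92/7) (4,22/5) (12,2) (17,13/4) (17,47/5) (15,13) (10,16) (7,17)]
3. After y ≥ 3: [(4,92/7) (4,22/5) (26/3,3) (16,3) (17,13/4) (17,47/5) (15,13) (10,16) (7,17)]
4. After y ≤ 12: [(4,12) (4,22/5) (26/3,3) (16,3) (17,13/4) (17,47/5) (140/9,12)]
5. Canonical ring: [(4,22/5) (26/3,3) (16,3) (17,13/4) (17,47/5) (140/9,12) (4,12)]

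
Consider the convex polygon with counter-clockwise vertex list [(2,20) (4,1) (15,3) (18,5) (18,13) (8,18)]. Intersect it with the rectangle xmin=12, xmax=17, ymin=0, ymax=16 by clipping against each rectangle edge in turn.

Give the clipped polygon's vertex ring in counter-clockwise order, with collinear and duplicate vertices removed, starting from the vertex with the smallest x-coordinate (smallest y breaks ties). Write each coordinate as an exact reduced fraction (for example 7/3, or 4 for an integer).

1. After x ≥ 12: [(12,27/11) (15,3) (18,5) (18,13) (12,16)]
2. After x ≤ 17: [(12,27/11) (15,3) (17,13/3) (17,27/2) (12,16)]
3. After y ≥ 0: [(12,27/11) (15,3) (17,13/3) (17,27/2) (12,16)]
4. After y ≤ 16: [(12,27/11) (15,3) (17,13/3) (17,27/2) (12,16)]
5. Canonical ring: [(12,27/11) (15,3) (17,13/3) (17,27/2) (12,16)]

Clipped polygon: [(12,27/11) (15,3) (17,13/3) (17,27/2) (12,16)]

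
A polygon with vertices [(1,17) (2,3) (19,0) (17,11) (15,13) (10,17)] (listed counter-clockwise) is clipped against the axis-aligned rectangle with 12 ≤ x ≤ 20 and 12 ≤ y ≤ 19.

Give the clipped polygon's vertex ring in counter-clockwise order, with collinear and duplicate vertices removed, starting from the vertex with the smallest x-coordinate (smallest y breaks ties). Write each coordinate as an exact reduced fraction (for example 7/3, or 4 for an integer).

1. After x ≥ 12: [(12,21/17) (19,0) (17,11) (15,13) (12,77/5)]
2. After x ≤ 20: [(12,21/17) (19,0) (17,11) (15,13) (12,77/5)]
3. After y ≥ 12: [(12,12) (16,12) (15,13) (12,77/5)]
4. After y ≤ 19: [(12,12) (16,12) (15,13) (12,77/5)]
5. Canonical ring: [(12,12) (16,12) (15,13) (12,77/5)]

Clipped polygon: [(12,12) (16,12) (15,13) (12,77/5)]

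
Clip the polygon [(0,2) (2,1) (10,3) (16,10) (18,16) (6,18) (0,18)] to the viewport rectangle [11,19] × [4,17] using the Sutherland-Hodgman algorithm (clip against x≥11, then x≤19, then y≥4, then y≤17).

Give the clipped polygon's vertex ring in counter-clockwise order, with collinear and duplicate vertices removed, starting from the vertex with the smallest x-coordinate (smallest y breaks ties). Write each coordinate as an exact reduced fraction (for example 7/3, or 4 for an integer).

1. After x ≥ 11: [(11,25/6) (16,10) (18,16) (11,103/6)]
2. After x ≤ 19: [(11,25/6) (16,10) (18,16) (11,103/6)]
3. After y ≥ 4: [(11,25/6) (16,10) (18,16) (11,103/6)]
4. After y ≤ 17: [(11,17) (11,25/6) (16,10) (18,16) (12,17)]
5. Canonical ring: [(11,25/6) (16,10) (18,16) (12,17) (11,17)]

Clipped polygon: [(11,25/6) (16,10) (18,16) (12,17) (11,17)]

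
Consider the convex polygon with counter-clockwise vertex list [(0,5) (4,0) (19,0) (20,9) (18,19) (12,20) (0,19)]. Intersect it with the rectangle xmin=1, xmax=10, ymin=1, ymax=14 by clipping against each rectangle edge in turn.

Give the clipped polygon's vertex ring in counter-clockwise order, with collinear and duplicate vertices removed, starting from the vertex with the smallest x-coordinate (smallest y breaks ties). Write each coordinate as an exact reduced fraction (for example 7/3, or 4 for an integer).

Clipped polygon: [(1,15/4) (16/5,1) (10,1) (10,14) (1,14)]

1. After x ≥ 1: [(1,15/4) (4,0) (19,0) (20,9) (18,19) (12,20) (1,229/12)]
2. After x ≤ 10: [(1,15/4) (4,0) (10,0) (10,119/6) (1,229/12)]
3. After y ≥ 1: [(1,15/4) (16/5,1) (10,1) (10,119/6) (1,229/12)]
4. After y ≤ 14: [(1,14) (1,15/4) (16/5,1) (10,1) (10,14)]
5. Canonical ring: [(1,15/4) (16/5,1) (10,1) (10,14) (1,14)]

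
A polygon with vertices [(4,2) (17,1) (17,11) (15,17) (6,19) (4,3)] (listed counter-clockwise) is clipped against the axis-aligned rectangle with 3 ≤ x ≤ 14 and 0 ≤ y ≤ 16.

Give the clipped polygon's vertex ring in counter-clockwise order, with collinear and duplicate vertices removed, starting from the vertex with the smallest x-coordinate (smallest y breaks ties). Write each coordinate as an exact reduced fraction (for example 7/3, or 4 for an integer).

1. After x ≥ 3: [(4,2) (17,1) (17,11) (15,17) (6,19) (4,3)]
2. After x ≤ 14: [(4,2) (14,16/13) (14,155/9) (6,19) (4,3)]
3. After y ≥ 0: [(4,2) (14,16/13) (14,155/9) (6,19) (4,3)]
4. After y ≤ 16: [(4,2) (14,16/13) (14,16) (45/8,16) (4,3)]
5. Canonical ring: [(4,2) (14,16/13) (14,16) (45/8,16) (4,3)]

Clipped polygon: [(4,2) (14,16/13) (14,16) (45/8,16) (4,3)]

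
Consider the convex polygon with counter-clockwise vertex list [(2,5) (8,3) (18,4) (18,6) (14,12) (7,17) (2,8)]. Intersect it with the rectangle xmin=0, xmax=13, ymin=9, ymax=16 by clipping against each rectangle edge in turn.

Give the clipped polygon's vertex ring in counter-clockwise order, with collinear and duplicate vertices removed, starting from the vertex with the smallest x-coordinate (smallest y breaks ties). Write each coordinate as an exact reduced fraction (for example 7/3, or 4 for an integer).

Clipped polygon: [(23/9,9) (13,9) (13,89/7) (42/5,16) (58/9,16)]

1. After x ≥ 0: [(2,5) (8,3) (18,4) (18,6) (14,12) (7,17) (2,8)]
2. After x ≤ 13: [(2,5) (8,3) (13,7/2) (13,89/7) (7,17) (2,8)]
3. After y ≥ 9: [(13,9) (13,89/7) (7,17) (23/9,9)]
4. After y ≤ 16: [(13,9) (13,89/7) (42/5,16) (58/9,16) (23/9,9)]
5. Canonical ring: [(23/9,9) (13,9) (13,89/7) (42/5,16) (58/9,16)]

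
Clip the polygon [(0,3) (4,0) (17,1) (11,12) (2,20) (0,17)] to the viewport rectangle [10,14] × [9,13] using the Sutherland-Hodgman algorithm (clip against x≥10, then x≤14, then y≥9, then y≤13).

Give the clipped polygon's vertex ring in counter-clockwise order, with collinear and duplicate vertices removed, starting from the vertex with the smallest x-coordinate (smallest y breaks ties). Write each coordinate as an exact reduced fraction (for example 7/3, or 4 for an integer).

1. After x ≥ 10: [(10,6/13) (17,1) (11,12) (10,116/9)]
2. After x ≤ 14: [(10,6/13) (14,10/13) (14,13/2) (11,12) (10,116/9)]
3. After y ≥ 9: [(10,9) (139/11,9) (11,12) (10,116/9)]
4. After y ≤ 13: [(10,9) (139/11,9) (11,12) (10,116/9)]
5. Canonical ring: [(10,9) (139/11,9) (11,12) (10,116/9)]

Clipped polygon: [(10,9) (139/11,9) (11,12) (10,116/9)]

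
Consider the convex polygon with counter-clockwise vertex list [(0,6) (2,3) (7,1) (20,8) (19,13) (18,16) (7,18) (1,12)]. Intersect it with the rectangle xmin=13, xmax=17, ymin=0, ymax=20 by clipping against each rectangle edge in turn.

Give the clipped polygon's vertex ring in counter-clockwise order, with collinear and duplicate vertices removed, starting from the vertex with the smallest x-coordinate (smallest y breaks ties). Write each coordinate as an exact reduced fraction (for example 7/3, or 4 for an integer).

1. After x ≥ 13: [(13,55/13) (20,8) (19,13) (18,16) (13,186/11)]
2. After x ≤ 17: [(13,55/13) (17,83/13) (17,178/11) (13,186/11)]
3. After y ≥ 0: [(13,55/13) (17,83/13) (17,178/11) (13,186/11)]
4. After y ≤ 20: [(13,55/13) (17,83/13) (17,178/11) (13,186/11)]
5. Canonical ring: [(13,55/13) (17,83/13) (17,178/11) (13,186/11)]

Clipped polygon: [(13,55/13) (17,83/13) (17,178/11) (13,186/11)]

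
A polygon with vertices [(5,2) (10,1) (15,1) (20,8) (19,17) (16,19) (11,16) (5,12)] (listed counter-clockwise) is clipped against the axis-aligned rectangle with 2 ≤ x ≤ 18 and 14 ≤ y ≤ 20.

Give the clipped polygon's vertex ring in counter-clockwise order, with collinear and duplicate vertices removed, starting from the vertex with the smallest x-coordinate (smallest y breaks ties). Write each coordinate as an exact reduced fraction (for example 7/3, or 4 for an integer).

1. After x ≥ 2: [(5,2) (10,1) (15,1) (20,8) (19,17) (16,19) (11,16) (5,12)]
2. After x ≤ 18: [(5,2) (10,1) (15,1) (18,26/5) (18,53/3) (16,19) (11,16) (5,12)]
3. After y ≥ 14: [(18,14) (18,53/3) (16,19) (11,16) (8,14)]
4. After y ≤ 20: [(18,14) (18,53/3) (16,19) (11,16) (8,14)]
5. Canonical ring: [(8,14) (18,14) (18,53/3) (16,19) (11,16)]

Clipped polygon: [(8,14) (18,14) (18,53/3) (16,19) (11,16)]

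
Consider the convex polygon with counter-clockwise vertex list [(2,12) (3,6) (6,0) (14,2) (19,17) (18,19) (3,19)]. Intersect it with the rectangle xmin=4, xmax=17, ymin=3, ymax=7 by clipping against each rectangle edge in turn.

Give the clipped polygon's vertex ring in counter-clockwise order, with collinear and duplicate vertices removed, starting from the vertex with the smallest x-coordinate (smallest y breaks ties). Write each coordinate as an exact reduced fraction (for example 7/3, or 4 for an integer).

Clipped polygon: [(4,4) (9/2,3) (43/3,3) (47/3,7) (4,7)]

1. After x ≥ 4: [(4,4) (6,0) (14,2) (19,17) (18,19) (4,19)]
2. After x ≤ 17: [(4,4) (6,0) (14,2) (17,11) (17,19) (4,19)]
3. After y ≥ 3: [(4,4) (9/2,3) (43/3,3) (17,11) (17,19) (4,19)]
4. After y ≤ 7: [(4,7) (4,4) (9/2,3) (43/3,3) (47/3,7)]
5. Canonical ring: [(4,4) (9/2,3) (43/3,3) (47/3,7) (4,7)]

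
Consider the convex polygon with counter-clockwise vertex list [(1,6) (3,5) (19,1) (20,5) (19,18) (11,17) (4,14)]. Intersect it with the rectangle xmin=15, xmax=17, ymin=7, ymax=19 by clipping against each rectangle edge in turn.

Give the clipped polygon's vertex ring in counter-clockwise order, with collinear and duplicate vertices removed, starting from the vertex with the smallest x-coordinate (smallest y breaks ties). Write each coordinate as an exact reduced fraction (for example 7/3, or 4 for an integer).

Clipped polygon: [(15,7) (17,7) (17,71/4) (15,35/2)]

1. After x ≥ 15: [(15,2) (19,1) (20,5) (19,18) (15,35/2)]
2. After x ≤ 17: [(15,2) (17,3/2) (17,71/4) (15,35/2)]
3. After y ≥ 7: [(15,7) (17,7) (17,71/4) (15,35/2)]
4. After y ≤ 19: [(15,7) (17,7) (17,71/4) (15,35/2)]
5. Canonical ring: [(15,7) (17,7) (17,71/4) (15,35/2)]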